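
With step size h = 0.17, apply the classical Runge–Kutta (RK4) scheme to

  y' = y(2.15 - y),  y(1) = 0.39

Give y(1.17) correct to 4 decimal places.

RK4: k1 = f(s_n, y_n); k2 = f(s_n + h/2, y_n + (h/2)·k1); k3 = f(s_n + h/2, y_n + (h/2)·k2); k4 = f(s_n + h, y_n + h·k3); y_{n+1} = y_n + (h/6)·(k1 + 2k2 + 2k3 + k4).
s=1.000000, y=0.390000:
  k1 = f(1.000000, 0.390000) = 0.686400
  k2 = f(1.085000, 0.448344) = 0.762927
  k3 = f(1.085000, 0.454849) = 0.771038
  k4 = f(1.170000, 0.521076) = 0.848794
  y ← 0.390000 + (0.17/6)·(k1 + 2k2 + 2k3 + k4) = 0.520422
y(1.17) ≈ 0.5204

0.5204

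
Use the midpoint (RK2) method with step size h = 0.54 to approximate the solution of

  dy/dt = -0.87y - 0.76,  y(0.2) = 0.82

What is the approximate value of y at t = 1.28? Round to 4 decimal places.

-0.1787

Midpoint: k1 = f(t_n, y_n); k2 = f(t_n + h/2, y_n + (h/2)·k1); y_{n+1} = y_n + h·k2.
t=0.200000, y=0.820000:
  k1 = f(0.200000, 0.820000) = -1.473400
  k2 = f(0.470000, 0.422182) = -1.127298
  y ← 0.820000 + 0.54·(-1.127298) = 0.211259
t=0.740000, y=0.211259:
  k1 = f(0.740000, 0.211259) = -0.943795
  k2 = f(1.010000, -0.043566) = -0.722098
  y ← 0.211259 + 0.54·(-0.722098) = -0.178674
y(1.28) ≈ -0.1787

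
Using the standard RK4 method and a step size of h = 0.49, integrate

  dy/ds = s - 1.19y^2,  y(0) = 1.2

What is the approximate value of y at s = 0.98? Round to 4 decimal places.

RK4: k1 = f(s_n, y_n); k2 = f(s_n + h/2, y_n + (h/2)·k1); k3 = f(s_n + h/2, y_n + (h/2)·k2); k4 = f(s_n + h, y_n + h·k3); y_{n+1} = y_n + (h/6)·(k1 + 2k2 + 2k3 + k4).
s=0.000000, y=1.200000:
  k1 = f(0.000000, 1.200000) = -1.713600
  k2 = f(0.245000, 0.780168) = -0.479308
  k3 = f(0.245000, 1.082570) = -1.149629
  k4 = f(0.490000, 0.636682) = 0.007617
  y ← 1.200000 + (0.49/6)·(k1 + 2k2 + 2k3 + k4) = 0.794618
s=0.490000, y=0.794618:
  k1 = f(0.490000, 0.794618) = -0.261388
  k2 = f(0.735000, 0.730578) = 0.099844
  k3 = f(0.735000, 0.819080) = -0.063362
  k4 = f(0.980000, 0.763571) = 0.286181
  y ← 0.794618 + (0.49/6)·(k1 + 2k2 + 2k3 + k4) = 0.802602
y(0.98) ≈ 0.8026

0.8026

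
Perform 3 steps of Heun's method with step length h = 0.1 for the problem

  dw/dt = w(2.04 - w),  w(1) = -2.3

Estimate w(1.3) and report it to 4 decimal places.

-20.3733

Heun: k1 = f(t_n, w_n); k2 = f(t_n + h, w_n + h·k1); w_{n+1} = w_n + (h/2)·(k1 + k2).
t=1.000000, w=-2.300000:
  k1 = f(1.000000, -2.300000) = -9.982000
  k2 = f(1.100000, -3.298200) = -17.606451
  w ← -2.300000 + (0.1/2)·(-9.982000 + (-17.606451)) = -3.679423
t=1.100000, w=-3.679423:
  k1 = f(1.100000, -3.679423) = -21.044172
  k2 = f(1.200000, -5.783840) = -45.251836
  w ← -3.679423 + (0.1/2)·(-21.044172 + (-45.251836)) = -6.994223
t=1.200000, w=-6.994223:
  k1 = f(1.200000, -6.994223) = -63.187370
  k2 = f(1.300000, -13.312960) = -204.393342
  w ← -6.994223 + (0.1/2)·(-63.187370 + (-204.393342)) = -20.373259
w(1.3) ≈ -20.3733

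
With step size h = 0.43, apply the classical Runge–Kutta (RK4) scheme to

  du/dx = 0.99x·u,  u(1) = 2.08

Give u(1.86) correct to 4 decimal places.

7.0198

RK4: k1 = f(x_n, u_n); k2 = f(x_n + h/2, u_n + (h/2)·k1); k3 = f(x_n + h/2, u_n + (h/2)·k2); k4 = f(x_n + h, u_n + h·k3); u_{n+1} = u_n + (h/6)·(k1 + 2k2 + 2k3 + k4).
x=1.000000, u=2.080000:
  k1 = f(1.000000, 2.080000) = 2.059200
  k2 = f(1.215000, 2.522728) = 3.034463
  k3 = f(1.215000, 2.732410) = 3.286679
  k4 = f(1.430000, 3.493272) = 4.945425
  u ← 2.080000 + (0.43/6)·(k1 + 2k2 + 2k3 + k4) = 3.488029
x=1.430000, u=3.488029:
  k1 = f(1.430000, 3.488029) = 4.938002
  k2 = f(1.645000, 4.549699) = 7.409412
  k3 = f(1.645000, 5.081052) = 8.274747
  k4 = f(1.860000, 7.046170) = 12.974817
  u ← 3.488029 + (0.43/6)·(k1 + 2k2 + 2k3 + k4) = 7.019843
u(1.86) ≈ 7.0198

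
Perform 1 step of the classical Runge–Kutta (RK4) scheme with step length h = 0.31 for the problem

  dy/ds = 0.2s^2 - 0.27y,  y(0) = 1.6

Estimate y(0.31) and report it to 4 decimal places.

1.4735

RK4: k1 = f(s_n, y_n); k2 = f(s_n + h/2, y_n + (h/2)·k1); k3 = f(s_n + h/2, y_n + (h/2)·k2); k4 = f(s_n + h, y_n + h·k3); y_{n+1} = y_n + (h/6)·(k1 + 2k2 + 2k3 + k4).
s=0.000000, y=1.600000:
  k1 = f(0.000000, 1.600000) = -0.432000
  k2 = f(0.155000, 1.533040) = -0.409116
  k3 = f(0.155000, 1.536587) = -0.410074
  k4 = f(0.310000, 1.472877) = -0.378457
  y ← 1.600000 + (0.31/6)·(k1 + 2k2 + 2k3 + k4) = 1.473477
y(0.31) ≈ 1.4735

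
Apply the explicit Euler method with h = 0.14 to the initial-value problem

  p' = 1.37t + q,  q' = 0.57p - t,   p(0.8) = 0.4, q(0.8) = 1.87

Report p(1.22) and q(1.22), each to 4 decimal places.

Euler on (p,q): p_{n+1} = p_n + h·p', q_{n+1} = q_n + h·q'.
0.800000: (0.400000, 1.870000); f=(2.966000, -0.572000) → (0.815240, 1.789920)
0.940000: (0.815240, 1.789920); f=(3.077720, -0.475313) → (1.246121, 1.723376)
1.080000: (1.246121, 1.723376); f=(3.202976, -0.369711) → (1.694537, 1.671617)
(p(1.22), q(1.22)) ≈ (1.6945, 1.6716)

1.6945, 1.6716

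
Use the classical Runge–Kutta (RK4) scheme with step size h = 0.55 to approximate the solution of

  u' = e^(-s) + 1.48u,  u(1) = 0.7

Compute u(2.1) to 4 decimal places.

4.2595

RK4: k1 = f(s_n, u_n); k2 = f(s_n + h/2, u_n + (h/2)·k1); k3 = f(s_n + h/2, u_n + (h/2)·k2); k4 = f(s_n + h, u_n + h·k3); u_{n+1} = u_n + (h/6)·(k1 + 2k2 + 2k3 + k4).
s=1.000000, u=0.700000:
  k1 = f(1.000000, 0.700000) = 1.403879
  k2 = f(1.275000, 1.086067) = 1.886810
  k3 = f(1.275000, 1.218873) = 2.083363
  k4 = f(1.550000, 1.845849) = 2.944105
  u ← 0.700000 + (0.55/6)·(k1 + 2k2 + 2k3 + k4) = 1.826430
s=1.550000, u=1.826430:
  k1 = f(1.550000, 1.826430) = 2.915365
  k2 = f(1.825000, 2.628155) = 4.050888
  k3 = f(1.825000, 2.940424) = 4.513046
  k4 = f(2.100000, 4.308605) = 6.499192
  u ← 1.826430 + (0.55/6)·(k1 + 2k2 + 2k3 + k4) = 4.259486
u(2.1) ≈ 4.2595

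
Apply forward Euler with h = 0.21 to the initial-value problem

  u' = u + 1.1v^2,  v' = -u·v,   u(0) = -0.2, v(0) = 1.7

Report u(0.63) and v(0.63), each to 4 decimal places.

Euler on (u,v): u_{n+1} = u_n + h·u', v_{n+1} = v_n + h·v'.
0.000000: (-0.200000, 1.700000); f=(2.979000, 0.340000) → (0.425590, 1.771400)
0.210000: (0.425590, 1.771400); f=(3.877234, -0.753890) → (1.239809, 1.613083)
0.420000: (1.239809, 1.613083); f=(4.102050, -1.999915) → (2.101240, 1.193101)
(u(0.63), v(0.63)) ≈ (2.1012, 1.1931)

2.1012, 1.1931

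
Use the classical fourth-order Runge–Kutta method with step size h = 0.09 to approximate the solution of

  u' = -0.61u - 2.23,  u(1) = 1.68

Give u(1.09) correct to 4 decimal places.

RK4: k1 = f(s_n, u_n); k2 = f(s_n + h/2, u_n + (h/2)·k1); k3 = f(s_n + h/2, u_n + (h/2)·k2); k4 = f(s_n + h, u_n + h·k3); u_{n+1} = u_n + (h/6)·(k1 + 2k2 + 2k3 + k4).
s=1.000000, u=1.680000:
  k1 = f(1.000000, 1.680000) = -3.254800
  k2 = f(1.045000, 1.533534) = -3.165456
  k3 = f(1.045000, 1.537554) = -3.167908
  k4 = f(1.090000, 1.394888) = -3.080882
  u ← 1.680000 + (0.09/6)·(k1 + 2k2 + 2k3 + k4) = 1.394964
u(1.09) ≈ 1.3950

1.3950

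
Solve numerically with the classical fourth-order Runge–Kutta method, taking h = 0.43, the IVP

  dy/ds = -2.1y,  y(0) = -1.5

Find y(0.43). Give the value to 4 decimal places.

-0.6145

RK4: k1 = f(s_n, y_n); k2 = f(s_n + h/2, y_n + (h/2)·k1); k3 = f(s_n + h/2, y_n + (h/2)·k2); k4 = f(s_n + h, y_n + h·k3); y_{n+1} = y_n + (h/6)·(k1 + 2k2 + 2k3 + k4).
s=0.000000, y=-1.500000:
  k1 = f(0.000000, -1.500000) = 3.150000
  k2 = f(0.215000, -0.822750) = 1.727775
  k3 = f(0.215000, -1.128528) = 2.369910
  k4 = f(0.430000, -0.480939) = 1.009972
  y ← -1.500000 + (0.43/6)·(k1 + 2k2 + 2k3 + k4) = -0.614534
y(0.43) ≈ -0.6145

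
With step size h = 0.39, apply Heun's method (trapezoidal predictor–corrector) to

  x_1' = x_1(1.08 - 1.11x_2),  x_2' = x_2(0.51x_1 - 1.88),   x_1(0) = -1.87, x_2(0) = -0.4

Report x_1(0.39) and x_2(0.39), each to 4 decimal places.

Heun on (x_1,x_2): k1 = f(t_n, state_n); k2 = f(t_n + h, state_n + h·k1); state_{n+1} = state_n + (h/2)·(k1 + k2).
0.000000: (-1.870000, -0.400000)
  k1 = (-2.849880, 1.133480)
  predictor → (-2.981453, 0.042057)
  k2 = (-3.080785, -0.143017)
  → (-3.026480, -0.206860)
(x_1(0.39), x_2(0.39)) ≈ (-3.0265, -0.2069)

-3.0265, -0.2069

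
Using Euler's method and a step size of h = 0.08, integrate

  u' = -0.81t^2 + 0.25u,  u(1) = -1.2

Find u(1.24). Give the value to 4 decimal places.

-1.5052

Euler: u_{n+1} = u_n + h·f(t_n, u_n).
t=1.000000, u=-1.200000: f=-1.110000 → u ← -1.200000 + 0.08·(-1.110000) = -1.288800
t=1.080000, u=-1.288800: f=-1.266984 → u ← -1.288800 + 0.08·(-1.266984) = -1.390159
t=1.160000, u=-1.390159: f=-1.437476 → u ← -1.390159 + 0.08·(-1.437476) = -1.505157
u(1.24) ≈ -1.5052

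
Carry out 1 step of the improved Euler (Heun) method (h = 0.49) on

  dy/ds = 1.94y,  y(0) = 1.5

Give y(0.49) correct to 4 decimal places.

Heun: k1 = f(s_n, y_n); k2 = f(s_n + h, y_n + h·k1); y_{n+1} = y_n + (h/2)·(k1 + k2).
s=0.000000, y=1.500000:
  k1 = f(0.000000, 1.500000) = 2.910000
  k2 = f(0.490000, 2.925900) = 5.676246
  y ← 1.500000 + (0.49/2)·(2.910000 + 5.676246) = 3.603630
y(0.49) ≈ 3.6036

3.6036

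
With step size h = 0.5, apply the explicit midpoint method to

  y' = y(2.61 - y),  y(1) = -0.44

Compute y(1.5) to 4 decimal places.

Midpoint: k1 = f(t_n, y_n); k2 = f(t_n + h/2, y_n + (h/2)·k1); y_{n+1} = y_n + h·k2.
t=1.000000, y=-0.440000:
  k1 = f(1.000000, -0.440000) = -1.342000
  k2 = f(1.250000, -0.775500) = -2.625455
  y ← -0.440000 + 0.5·(-2.625455) = -1.752728
y(1.5) ≈ -1.7527

-1.7527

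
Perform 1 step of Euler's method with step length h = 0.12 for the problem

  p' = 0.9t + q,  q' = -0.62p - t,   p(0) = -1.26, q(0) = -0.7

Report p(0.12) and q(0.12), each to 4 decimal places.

-1.3440, -0.6063

Euler on (p,q): p_{n+1} = p_n + h·p', q_{n+1} = q_n + h·q'.
0.000000: (-1.260000, -0.700000); f=(-0.700000, 0.781200) → (-1.344000, -0.606256)
(p(0.12), q(0.12)) ≈ (-1.3440, -0.6063)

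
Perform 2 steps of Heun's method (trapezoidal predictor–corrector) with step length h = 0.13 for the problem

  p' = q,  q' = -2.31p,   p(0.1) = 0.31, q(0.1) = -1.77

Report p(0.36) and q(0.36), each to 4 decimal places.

-0.1653, -1.8150

Heun on (p,q): k1 = f(t_n, state_n); k2 = f(t_n + h, state_n + h·k1); state_{n+1} = state_n + (h/2)·(k1 + k2).
0.100000: (0.310000, -1.770000)
  k1 = (-1.770000, -0.716100)
  predictor → (0.079900, -1.863093)
  k2 = (-1.863093, -0.184569)
  → (0.073849, -1.828543)
0.230000: (0.073849, -1.828543)
  k1 = (-1.828543, -0.170591)
  predictor → (-0.163862, -1.850720)
  k2 = (-1.850720, 0.378521)
  → (-0.165303, -1.815028)
(p(0.36), q(0.36)) ≈ (-0.1653, -1.8150)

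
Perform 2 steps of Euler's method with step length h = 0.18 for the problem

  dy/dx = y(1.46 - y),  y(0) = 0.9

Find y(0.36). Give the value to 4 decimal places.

Euler: y_{n+1} = y_n + h·f(x_n, y_n).
x=0.000000, y=0.900000: f=0.504000 → y ← 0.900000 + 0.18·0.504000 = 0.990720
x=0.180000, y=0.990720: f=0.464925 → y ← 0.990720 + 0.18·0.464925 = 1.074407
y(0.36) ≈ 1.0744

1.0744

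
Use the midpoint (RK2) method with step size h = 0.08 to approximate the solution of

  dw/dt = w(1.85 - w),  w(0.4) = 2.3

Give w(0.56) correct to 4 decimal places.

Midpoint: k1 = f(t_n, w_n); k2 = f(t_n + h/2, w_n + (h/2)·k1); w_{n+1} = w_n + h·k2.
t=0.400000, w=2.300000:
  k1 = f(0.400000, 2.300000) = -1.035000
  k2 = f(0.440000, 2.258600) = -0.922864
  w ← 2.300000 + 0.08·(-0.922864) = 2.226171
t=0.480000, w=2.226171:
  k1 = f(0.480000, 2.226171) = -0.837421
  k2 = f(0.520000, 2.192674) = -0.751373
  w ← 2.226171 + 0.08·(-0.751373) = 2.166061
w(0.56) ≈ 2.1661

2.1661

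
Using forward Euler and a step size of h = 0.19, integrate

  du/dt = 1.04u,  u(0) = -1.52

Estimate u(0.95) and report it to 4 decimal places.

-3.7446

Euler: u_{n+1} = u_n + h·f(t_n, u_n).
t=0.000000, u=-1.520000: f=-1.580800 → u ← -1.520000 + 0.19·(-1.580800) = -1.820352
t=0.190000, u=-1.820352: f=-1.893166 → u ← -1.820352 + 0.19·(-1.893166) = -2.180054
t=0.380000, u=-2.180054: f=-2.267256 → u ← -2.180054 + 0.19·(-2.267256) = -2.610832
t=0.570000, u=-2.610832: f=-2.715265 → u ← -2.610832 + 0.19·(-2.715265) = -3.126733
t=0.760000, u=-3.126733: f=-3.251802 → u ← -3.126733 + 0.19·(-3.251802) = -3.744575
u(0.95) ≈ -3.7446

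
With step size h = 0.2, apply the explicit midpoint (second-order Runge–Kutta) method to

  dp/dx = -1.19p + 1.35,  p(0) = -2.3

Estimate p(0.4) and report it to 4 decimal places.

-1.0107

Midpoint: k1 = f(x_n, p_n); k2 = f(x_n + h/2, p_n + (h/2)·k1); p_{n+1} = p_n + h·k2.
x=0.000000, p=-2.300000:
  k1 = f(0.000000, -2.300000) = 4.087000
  k2 = f(0.100000, -1.891300) = 3.600647
  p ← -2.300000 + 0.2·3.600647 = -1.579871
x=0.200000, p=-1.579871:
  k1 = f(0.200000, -1.579871) = 3.230046
  k2 = f(0.300000, -1.256866) = 2.845671
  p ← -1.579871 + 0.2·2.845671 = -1.010736
p(0.4) ≈ -1.0107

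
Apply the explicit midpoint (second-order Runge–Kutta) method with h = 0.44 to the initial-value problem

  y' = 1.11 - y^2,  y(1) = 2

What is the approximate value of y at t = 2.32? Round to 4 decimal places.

Midpoint: k1 = f(t_n, y_n); k2 = f(t_n + h/2, y_n + (h/2)·k1); y_{n+1} = y_n + h·k2.
t=1.000000, y=2.000000:
  k1 = f(1.000000, 2.000000) = -2.890000
  k2 = f(1.220000, 1.364200) = -0.751042
  y ← 2.000000 + 0.44·(-0.751042) = 1.669542
t=1.440000, y=1.669542:
  k1 = f(1.440000, 1.669542) = -1.677369
  k2 = f(1.660000, 1.300520) = -0.581353
  y ← 1.669542 + 0.44·(-0.581353) = 1.413746
t=1.880000, y=1.413746:
  k1 = f(1.880000, 1.413746) = -0.888678
  k2 = f(2.100000, 1.218237) = -0.374101
  y ← 1.413746 + 0.44·(-0.374101) = 1.249142
y(2.32) ≈ 1.2491

1.2491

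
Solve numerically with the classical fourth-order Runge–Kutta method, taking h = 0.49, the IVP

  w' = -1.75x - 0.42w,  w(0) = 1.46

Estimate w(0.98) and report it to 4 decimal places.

0.2313

RK4: k1 = f(x_n, w_n); k2 = f(x_n + h/2, w_n + (h/2)·k1); k3 = f(x_n + h/2, w_n + (h/2)·k2); k4 = f(x_n + h, w_n + h·k3); w_{n+1} = w_n + (h/6)·(k1 + 2k2 + 2k3 + k4).
x=0.000000, w=1.460000:
  k1 = f(0.000000, 1.460000) = -0.613200
  k2 = f(0.245000, 1.309766) = -0.978852
  k3 = f(0.245000, 1.220181) = -0.941226
  k4 = f(0.490000, 0.998799) = -1.276996
  w ← 1.460000 + (0.49/6)·(k1 + 2k2 + 2k3 + k4) = 0.992021
x=0.490000, w=0.992021:
  k1 = f(0.490000, 0.992021) = -1.274149
  k2 = f(0.735000, 0.679855) = -1.571789
  k3 = f(0.735000, 0.606933) = -1.541162
  k4 = f(0.980000, 0.236852) = -1.814478
  w ← 0.992021 + (0.49/6)·(k1 + 2k2 + 2k3 + k4) = 0.231335
w(0.98) ≈ 0.2313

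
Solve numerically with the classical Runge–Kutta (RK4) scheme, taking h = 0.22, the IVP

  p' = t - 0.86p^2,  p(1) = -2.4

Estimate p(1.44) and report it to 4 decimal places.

RK4: k1 = f(t_n, p_n); k2 = f(t_n + h/2, p_n + (h/2)·k1); k3 = f(t_n + h/2, p_n + (h/2)·k2); k4 = f(t_n + h, p_n + h·k3); p_{n+1} = p_n + (h/6)·(k1 + 2k2 + 2k3 + k4).
t=1.000000, p=-2.400000:
  k1 = f(1.000000, -2.400000) = -3.953600
  k2 = f(1.110000, -2.834896) = -5.801506
  k3 = f(1.110000, -3.038166) = -6.828188
  k4 = f(1.220000, -3.902201) = -11.875370
  p ← -2.400000 + (0.22/6)·(k1 + 2k2 + 2k3 + k4) = -3.906573
t=1.220000, p=-3.906573:
  k1 = f(1.220000, -3.906573) = -11.904730
  k2 = f(1.330000, -5.216093) = -22.068562
  k3 = f(1.330000, -6.334115) = -33.174071
  k4 = f(1.440000, -11.204869) = -106.532213
  p ← -3.906573 + (0.22/6)·(k1 + 2k2 + 2k3 + k4) = -12.300388
p(1.44) ≈ -12.3004

-12.3004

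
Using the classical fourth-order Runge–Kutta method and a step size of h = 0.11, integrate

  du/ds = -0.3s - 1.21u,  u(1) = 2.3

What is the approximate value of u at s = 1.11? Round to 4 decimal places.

1.9807

RK4: k1 = f(s_n, u_n); k2 = f(s_n + h/2, u_n + (h/2)·k1); k3 = f(s_n + h/2, u_n + (h/2)·k2); k4 = f(s_n + h, u_n + h·k3); u_{n+1} = u_n + (h/6)·(k1 + 2k2 + 2k3 + k4).
s=1.000000, u=2.300000:
  k1 = f(1.000000, 2.300000) = -3.083000
  k2 = f(1.055000, 2.130435) = -2.894326
  k3 = f(1.055000, 2.140812) = -2.906883
  k4 = f(1.110000, 1.980243) = -2.729094
  u ← 2.300000 + (0.11/6)·(k1 + 2k2 + 2k3 + k4) = 1.980734
u(1.11) ≈ 1.9807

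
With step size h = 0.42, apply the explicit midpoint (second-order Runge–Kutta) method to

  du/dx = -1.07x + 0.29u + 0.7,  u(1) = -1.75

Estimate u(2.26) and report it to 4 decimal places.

Midpoint: k1 = f(x_n, u_n); k2 = f(x_n + h/2, u_n + (h/2)·k1); u_{n+1} = u_n + h·k2.
x=1.000000, u=-1.750000:
  k1 = f(1.000000, -1.750000) = -0.877500
  k2 = f(1.210000, -1.934275) = -1.155640
  u ← -1.750000 + 0.42·(-1.155640) = -2.235369
x=1.420000, u=-2.235369:
  k1 = f(1.420000, -2.235369) = -1.467657
  k2 = f(1.630000, -2.543577) = -1.781737
  u ← -2.235369 + 0.42·(-1.781737) = -2.983698
x=1.840000, u=-2.983698:
  k1 = f(1.840000, -2.983698) = -2.134073
  k2 = f(2.050000, -3.431854) = -2.488738
  u ← -2.983698 + 0.42·(-2.488738) = -4.028968
u(2.26) ≈ -4.0290

-4.0290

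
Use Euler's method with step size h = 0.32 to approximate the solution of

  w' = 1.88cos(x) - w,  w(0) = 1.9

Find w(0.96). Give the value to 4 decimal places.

1.7465

Euler: w_{n+1} = w_n + h·f(x_n, w_n).
x=0.000000, w=1.900000: f=-0.020000 → w ← 1.900000 + 0.32·(-0.020000) = 1.893600
x=0.320000, w=1.893600: f=-0.109037 → w ← 1.893600 + 0.32·(-0.109037) = 1.858708
x=0.640000, w=1.858708: f=-0.350768 → w ← 1.858708 + 0.32·(-0.350768) = 1.746462
w(0.96) ≈ 1.7465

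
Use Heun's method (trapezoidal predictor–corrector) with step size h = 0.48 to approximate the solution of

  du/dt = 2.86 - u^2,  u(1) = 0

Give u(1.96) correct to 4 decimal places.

1.2357

Heun: k1 = f(t_n, u_n); k2 = f(t_n + h, u_n + h·k1); u_{n+1} = u_n + (h/2)·(k1 + k2).
t=1.000000, u=0.000000:
  k1 = f(1.000000, 0.000000) = 2.860000
  k2 = f(1.480000, 1.372800) = 0.975420
  u ← 0.000000 + (0.48/2)·(2.860000 + 0.975420) = 0.920501
t=1.480000, u=0.920501:
  k1 = f(1.480000, 0.920501) = 2.012678
  k2 = f(1.960000, 1.886586) = -0.699208
  u ← 0.920501 + (0.48/2)·(2.012678 + (-0.699208)) = 1.235734
u(1.96) ≈ 1.2357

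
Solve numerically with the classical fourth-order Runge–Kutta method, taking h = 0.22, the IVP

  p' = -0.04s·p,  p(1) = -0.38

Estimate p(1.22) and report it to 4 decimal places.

RK4: k1 = f(s_n, p_n); k2 = f(s_n + h/2, p_n + (h/2)·k1); k3 = f(s_n + h/2, p_n + (h/2)·k2); k4 = f(s_n + h, p_n + h·k3); p_{n+1} = p_n + (h/6)·(k1 + 2k2 + 2k3 + k4).
s=1.000000, p=-0.380000:
  k1 = f(1.000000, -0.380000) = 0.015200
  k2 = f(1.110000, -0.378328) = 0.016798
  k3 = f(1.110000, -0.378152) = 0.016790
  k4 = f(1.220000, -0.376306) = 0.018364
  p ← -0.380000 + (0.22/6)·(k1 + 2k2 + 2k3 + k4) = -0.376306
p(1.22) ≈ -0.3763

-0.3763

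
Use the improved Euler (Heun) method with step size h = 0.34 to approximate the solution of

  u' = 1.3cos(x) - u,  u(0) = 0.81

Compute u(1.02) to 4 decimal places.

0.9332

Heun: k1 = f(x_n, u_n); k2 = f(x_n + h, u_n + h·k1); u_{n+1} = u_n + (h/2)·(k1 + k2).
x=0.000000, u=0.810000:
  k1 = f(0.000000, 0.810000) = 0.490000
  k2 = f(0.340000, 0.976600) = 0.248981
  u ← 0.810000 + (0.34/2)·(0.490000 + 0.248981) = 0.935627
x=0.340000, u=0.935627:
  k1 = f(0.340000, 0.935627) = 0.289954
  k2 = f(0.680000, 1.034211) = -0.023367
  u ← 0.935627 + (0.34/2)·(0.289954 + (-0.023367)) = 0.980947
x=0.680000, u=0.980947:
  k1 = f(0.680000, 0.980947) = 0.029898
  k2 = f(1.020000, 0.991112) = -0.310736
  u ← 0.980947 + (0.34/2)·(0.029898 + (-0.310736)) = 0.933204
u(1.02) ≈ 0.9332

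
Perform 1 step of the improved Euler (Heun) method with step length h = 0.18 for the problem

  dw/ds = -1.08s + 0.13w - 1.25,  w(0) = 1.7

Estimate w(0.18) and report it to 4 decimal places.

Heun: k1 = f(s_n, w_n); k2 = f(s_n + h, w_n + h·k1); w_{n+1} = w_n + (h/2)·(k1 + k2).
s=0.000000, w=1.700000:
  k1 = f(0.000000, 1.700000) = -1.029000
  k2 = f(0.180000, 1.514780) = -1.247479
  w ← 1.700000 + (0.18/2)·(-1.029000 + (-1.247479)) = 1.495117
w(0.18) ≈ 1.4951

1.4951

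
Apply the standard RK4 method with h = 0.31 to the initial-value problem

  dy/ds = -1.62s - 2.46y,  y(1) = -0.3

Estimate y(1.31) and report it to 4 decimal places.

-0.5524

RK4: k1 = f(s_n, y_n); k2 = f(s_n + h/2, y_n + (h/2)·k1); k3 = f(s_n + h/2, y_n + (h/2)·k2); k4 = f(s_n + h, y_n + h·k3); y_{n+1} = y_n + (h/6)·(k1 + 2k2 + 2k3 + k4).
s=1.000000, y=-0.300000:
  k1 = f(1.000000, -0.300000) = -0.882000
  k2 = f(1.155000, -0.436710) = -0.796793
  k3 = f(1.155000, -0.423503) = -0.829283
  k4 = f(1.310000, -0.557078) = -0.751789
  y ← -0.300000 + (0.31/6)·(k1 + 2k2 + 2k3 + k4) = -0.552440
y(1.31) ≈ -0.5524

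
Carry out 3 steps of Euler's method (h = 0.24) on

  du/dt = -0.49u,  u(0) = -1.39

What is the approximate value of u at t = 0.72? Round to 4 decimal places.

Euler: u_{n+1} = u_n + h·f(t_n, u_n).
t=0.000000, u=-1.390000: f=0.681100 → u ← -1.390000 + 0.24·0.681100 = -1.226536
t=0.240000, u=-1.226536: f=0.601003 → u ← -1.226536 + 0.24·0.601003 = -1.082295
t=0.480000, u=-1.082295: f=0.530325 → u ← -1.082295 + 0.24·0.530325 = -0.955017
u(0.72) ≈ -0.9550

-0.9550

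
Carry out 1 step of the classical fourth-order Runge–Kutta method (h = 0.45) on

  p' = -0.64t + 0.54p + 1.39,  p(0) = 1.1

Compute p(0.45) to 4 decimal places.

RK4: k1 = f(t_n, p_n); k2 = f(t_n + h/2, p_n + (h/2)·k1); k3 = f(t_n + h/2, p_n + (h/2)·k2); k4 = f(t_n + h, p_n + h·k3); p_{n+1} = p_n + (h/6)·(k1 + 2k2 + 2k3 + k4).
t=0.000000, p=1.100000:
  k1 = f(0.000000, 1.100000) = 1.984000
  k2 = f(0.225000, 1.546400) = 2.081056
  k3 = f(0.225000, 1.568238) = 2.092848
  k4 = f(0.450000, 2.041782) = 2.204562
  p ← 1.100000 + (0.45/6)·(k1 + 2k2 + 2k3 + k4) = 2.040228
p(0.45) ≈ 2.0402

2.0402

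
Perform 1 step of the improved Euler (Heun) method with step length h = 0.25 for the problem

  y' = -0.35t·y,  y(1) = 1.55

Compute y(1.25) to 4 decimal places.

1.4048

Heun: k1 = f(t_n, y_n); k2 = f(t_n + h, y_n + h·k1); y_{n+1} = y_n + (h/2)·(k1 + k2).
t=1.000000, y=1.550000:
  k1 = f(1.000000, 1.550000) = -0.542500
  k2 = f(1.250000, 1.414375) = -0.618789
  y ← 1.550000 + (0.25/2)·(-0.542500 + (-0.618789)) = 1.404839
y(1.25) ≈ 1.4048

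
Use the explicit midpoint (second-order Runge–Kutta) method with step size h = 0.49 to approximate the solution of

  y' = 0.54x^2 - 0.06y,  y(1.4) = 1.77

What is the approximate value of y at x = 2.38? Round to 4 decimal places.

Midpoint: k1 = f(x_n, y_n); k2 = f(x_n + h/2, y_n + (h/2)·k1); y_{n+1} = y_n + h·k2.
x=1.400000, y=1.770000:
  k1 = f(1.400000, 1.770000) = 0.952200
  k2 = f(1.645000, 2.003289) = 1.341056
  y ← 1.770000 + 0.49·1.341056 = 2.427118
x=1.890000, y=2.427118:
  k1 = f(1.890000, 2.427118) = 1.783307
  k2 = f(2.135000, 2.864028) = 2.289600
  y ← 2.427118 + 0.49·2.289600 = 3.549021
y(2.38) ≈ 3.5490

3.5490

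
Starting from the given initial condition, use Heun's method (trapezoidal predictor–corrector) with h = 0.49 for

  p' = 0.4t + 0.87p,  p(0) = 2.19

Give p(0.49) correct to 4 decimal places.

3.3706

Heun: k1 = f(t_n, p_n); k2 = f(t_n + h, p_n + h·k1); p_{n+1} = p_n + (h/2)·(k1 + k2).
t=0.000000, p=2.190000:
  k1 = f(0.000000, 2.190000) = 1.905300
  k2 = f(0.490000, 3.123597) = 2.913529
  p ← 2.190000 + (0.49/2)·(1.905300 + 2.913529) = 3.370613
p(0.49) ≈ 3.3706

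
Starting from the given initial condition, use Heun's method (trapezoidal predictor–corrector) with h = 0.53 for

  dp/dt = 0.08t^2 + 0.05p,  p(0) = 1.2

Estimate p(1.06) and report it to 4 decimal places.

1.3014

Heun: k1 = f(t_n, p_n); k2 = f(t_n + h, p_n + h·k1); p_{n+1} = p_n + (h/2)·(k1 + k2).
t=0.000000, p=1.200000:
  k1 = f(0.000000, 1.200000) = 0.060000
  k2 = f(0.530000, 1.231800) = 0.084062
  p ← 1.200000 + (0.53/2)·(0.060000 + 0.084062) = 1.238176
t=0.530000, p=1.238176:
  k1 = f(0.530000, 1.238176) = 0.084381
  k2 = f(1.060000, 1.282898) = 0.154033
  p ← 1.238176 + (0.53/2)·(0.084381 + 0.154033) = 1.301356
p(1.06) ≈ 1.3014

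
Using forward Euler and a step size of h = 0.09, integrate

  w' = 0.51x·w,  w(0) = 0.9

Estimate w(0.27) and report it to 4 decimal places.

Euler: w_{n+1} = w_n + h·f(x_n, w_n).
x=0.000000, w=0.900000: f=0.000000 → w ← 0.900000 + 0.09·0.000000 = 0.900000
x=0.090000, w=0.900000: f=0.041310 → w ← 0.900000 + 0.09·0.041310 = 0.903718
x=0.180000, w=0.903718: f=0.082961 → w ← 0.903718 + 0.09·0.082961 = 0.911184
w(0.27) ≈ 0.9112

0.9112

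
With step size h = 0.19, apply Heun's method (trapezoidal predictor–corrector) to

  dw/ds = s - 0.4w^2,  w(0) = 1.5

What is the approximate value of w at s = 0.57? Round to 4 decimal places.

Heun: k1 = f(s_n, w_n); k2 = f(s_n + h, w_n + h·k1); w_{n+1} = w_n + (h/2)·(k1 + k2).
s=0.000000, w=1.500000:
  k1 = f(0.000000, 1.500000) = -0.900000
  k2 = f(0.190000, 1.329000) = -0.516496
  w ← 1.500000 + (0.19/2)·(-0.900000 + (-0.516496)) = 1.365433
s=0.190000, w=1.365433:
  k1 = f(0.190000, 1.365433) = -0.555763
  k2 = f(0.380000, 1.259838) = -0.254877
  w ← 1.365433 + (0.19/2)·(-0.555763 + (-0.254877)) = 1.288422
s=0.380000, w=1.288422:
  k1 = f(0.380000, 1.288422) = -0.284013
  k2 = f(0.570000, 1.234460) = -0.039556
  w ← 1.288422 + (0.19/2)·(-0.284013 + (-0.039556)) = 1.257683
w(0.57) ≈ 1.2577

1.2577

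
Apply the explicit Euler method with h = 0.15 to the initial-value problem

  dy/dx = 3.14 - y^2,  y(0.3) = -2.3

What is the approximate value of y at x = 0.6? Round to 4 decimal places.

Euler: y_{n+1} = y_n + h·f(x_n, y_n).
x=0.300000, y=-2.300000: f=-2.150000 → y ← -2.300000 + 0.15·(-2.150000) = -2.622500
x=0.450000, y=-2.622500: f=-3.737506 → y ← -2.622500 + 0.15·(-3.737506) = -3.183126
y(0.6) ≈ -3.1831

-3.1831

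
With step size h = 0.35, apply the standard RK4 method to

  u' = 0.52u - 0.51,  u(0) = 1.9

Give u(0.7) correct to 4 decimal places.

2.3036

RK4: k1 = f(t_n, u_n); k2 = f(t_n + h/2, u_n + (h/2)·k1); k3 = f(t_n + h/2, u_n + (h/2)·k2); k4 = f(t_n + h, u_n + h·k3); u_{n+1} = u_n + (h/6)·(k1 + 2k2 + 2k3 + k4).
t=0.000000, u=1.900000:
  k1 = f(0.000000, 1.900000) = 0.478000
  k2 = f(0.175000, 1.983650) = 0.521498
  k3 = f(0.175000, 1.991262) = 0.525456
  k4 = f(0.350000, 2.083910) = 0.573633
  u ← 1.900000 + (0.35/6)·(k1 + 2k2 + 2k3 + k4) = 2.083490
t=0.350000, u=2.083490:
  k1 = f(0.350000, 2.083490) = 0.573415
  k2 = f(0.525000, 2.183838) = 0.625596
  k3 = f(0.525000, 2.192969) = 0.630344
  k4 = f(0.700000, 2.304110) = 0.688137
  u ← 2.083490 + (0.35/6)·(k1 + 2k2 + 2k3 + k4) = 2.303607
u(0.7) ≈ 2.3036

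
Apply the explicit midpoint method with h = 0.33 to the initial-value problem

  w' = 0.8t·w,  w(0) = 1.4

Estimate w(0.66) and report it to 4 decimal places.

1.6602

Midpoint: k1 = f(t_n, w_n); k2 = f(t_n + h/2, w_n + (h/2)·k1); w_{n+1} = w_n + h·k2.
t=0.000000, w=1.400000:
  k1 = f(0.000000, 1.400000) = 0.000000
  k2 = f(0.165000, 1.400000) = 0.184800
  w ← 1.400000 + 0.33·0.184800 = 1.460984
t=0.330000, w=1.460984:
  k1 = f(0.330000, 1.460984) = 0.385700
  k2 = f(0.495000, 1.524624) = 0.603751
  w ← 1.460984 + 0.33·0.603751 = 1.660222
w(0.66) ≈ 1.6602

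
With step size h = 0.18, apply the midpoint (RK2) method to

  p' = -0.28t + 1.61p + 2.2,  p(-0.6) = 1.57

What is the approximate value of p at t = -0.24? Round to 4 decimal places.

3.9016

Midpoint: k1 = f(t_n, p_n); k2 = f(t_n + h/2, p_n + (h/2)·k1); p_{n+1} = p_n + h·k2.
t=-0.600000, p=1.570000:
  k1 = f(-0.600000, 1.570000) = 4.895700
  k2 = f(-0.510000, 2.010613) = 5.579887
  p ← 1.570000 + 0.18·5.579887 = 2.574380
t=-0.420000, p=2.574380:
  k1 = f(-0.420000, 2.574380) = 6.462351
  k2 = f(-0.330000, 3.155991) = 7.373546
  p ← 2.574380 + 0.18·7.373546 = 3.901618
p(-0.24) ≈ 3.9016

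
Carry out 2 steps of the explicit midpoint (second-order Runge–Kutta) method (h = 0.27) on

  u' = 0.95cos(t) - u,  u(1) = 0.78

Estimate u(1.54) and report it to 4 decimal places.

0.5589

Midpoint: k1 = f(t_n, u_n); k2 = f(t_n + h/2, u_n + (h/2)·k1); u_{n+1} = u_n + h·k2.
t=1.000000, u=0.780000:
  k1 = f(1.000000, 0.780000) = -0.266713
  k2 = f(1.135000, 0.743994) = -0.342968
  u ← 0.780000 + 0.27·(-0.342968) = 0.687399
t=1.270000, u=0.687399:
  k1 = f(1.270000, 0.687399) = -0.405932
  k2 = f(1.405000, 0.632598) = -0.475812
  u ← 0.687399 + 0.27·(-0.475812) = 0.558929
u(1.54) ≈ 0.5589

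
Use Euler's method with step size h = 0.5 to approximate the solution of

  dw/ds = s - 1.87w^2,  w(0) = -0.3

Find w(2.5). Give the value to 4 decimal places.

Euler: w_{n+1} = w_n + h·f(s_n, w_n).
s=0.000000, w=-0.300000: f=-0.168300 → w ← -0.300000 + 0.5·(-0.168300) = -0.384150
s=0.500000, w=-0.384150: f=0.224042 → w ← -0.384150 + 0.5·0.224042 = -0.272129
s=1.000000, w=-0.272129: f=0.861519 → w ← -0.272129 + 0.5·0.861519 = 0.158630
s=1.500000, w=0.158630: f=1.452944 → w ← 0.158630 + 0.5·1.452944 = 0.885102
s=2.000000, w=0.885102: f=0.535031 → w ← 0.885102 + 0.5·0.535031 = 1.152618
w(2.5) ≈ 1.1526

1.1526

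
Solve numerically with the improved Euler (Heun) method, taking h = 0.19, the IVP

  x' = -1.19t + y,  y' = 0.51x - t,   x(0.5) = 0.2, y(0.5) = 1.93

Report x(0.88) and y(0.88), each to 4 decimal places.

Heun on (x,y): k1 = f(t_n, state_n); k2 = f(t_n + h, state_n + h·k1); state_{n+1} = state_n + (h/2)·(k1 + k2).
0.500000: (0.200000, 1.930000)
  k1 = (1.335000, -0.398000)
  predictor → (0.453650, 1.854380)
  k2 = (1.033280, -0.458638)
  → (0.424987, 1.848619)
0.690000: (0.424987, 1.848619)
  k1 = (1.027519, -0.473257)
  predictor → (0.620215, 1.758701)
  k2 = (0.711501, -0.563690)
  → (0.590193, 1.750109)
(x(0.88), y(0.88)) ≈ (0.5902, 1.7501)

0.5902, 1.7501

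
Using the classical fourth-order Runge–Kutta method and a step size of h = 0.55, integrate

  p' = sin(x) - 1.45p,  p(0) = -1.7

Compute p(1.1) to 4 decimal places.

-0.0123

RK4: k1 = f(x_n, p_n); k2 = f(x_n + h/2, p_n + (h/2)·k1); k3 = f(x_n + h/2, p_n + (h/2)·k2); k4 = f(x_n + h, p_n + h·k3); p_{n+1} = p_n + (h/6)·(k1 + 2k2 + 2k3 + k4).
x=0.000000, p=-1.700000:
  k1 = f(0.000000, -1.700000) = 2.465000
  k2 = f(0.275000, -1.022125) = 1.753628
  k3 = f(0.275000, -1.217752) = 2.037288
  k4 = f(0.550000, -0.579492) = 1.362950
  p ← -1.700000 + (0.55/6)·(k1 + 2k2 + 2k3 + k4) = -0.654103
x=0.550000, p=-0.654103:
  k1 = f(0.550000, -0.654103) = 1.471137
  k2 = f(0.825000, -0.249541) = 1.096382
  k3 = f(0.825000, -0.352598) = 1.245815
  k4 = f(1.100000, 0.031095) = 0.846119
  p ← -0.654103 + (0.55/6)·(k1 + 2k2 + 2k3 + k4) = -0.012285
p(1.1) ≈ -0.0123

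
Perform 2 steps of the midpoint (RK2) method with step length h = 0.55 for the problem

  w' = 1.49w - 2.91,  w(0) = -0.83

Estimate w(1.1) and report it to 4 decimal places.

-10.9749

Midpoint: k1 = f(t_n, w_n); k2 = f(t_n + h/2, w_n + (h/2)·k1); w_{n+1} = w_n + h·k2.
t=0.000000, w=-0.830000:
  k1 = f(0.000000, -0.830000) = -4.146700
  k2 = f(0.275000, -1.970343) = -5.845810
  w ← -0.830000 + 0.55·(-5.845810) = -4.045196
t=0.550000, w=-4.045196:
  k1 = f(0.550000, -4.045196) = -8.937342
  k2 = f(0.825000, -6.502965) = -12.599417
  w ← -4.045196 + 0.55·(-12.599417) = -10.974875
w(1.1) ≈ -10.9749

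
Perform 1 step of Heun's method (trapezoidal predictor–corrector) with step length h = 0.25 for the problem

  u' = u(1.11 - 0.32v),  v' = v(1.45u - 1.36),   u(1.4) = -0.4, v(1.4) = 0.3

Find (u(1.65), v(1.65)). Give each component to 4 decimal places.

Heun on (u,v): k1 = f(s_n, state_n); k2 = f(s_n + h, state_n + h·k1); state_{n+1} = state_n + (h/2)·(k1 + k2).
1.400000: (-0.400000, 0.300000)
  k1 = (-0.405600, -0.582000)
  predictor → (-0.501400, 0.154500)
  k2 = (-0.531765, -0.322446)
  → (-0.517171, 0.186944)
(u(1.65), v(1.65)) ≈ (-0.5172, 0.1869)

-0.5172, 0.1869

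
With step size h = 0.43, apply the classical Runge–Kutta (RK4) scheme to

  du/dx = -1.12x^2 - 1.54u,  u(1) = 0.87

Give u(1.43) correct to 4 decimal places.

RK4: k1 = f(x_n, u_n); k2 = f(x_n + h/2, u_n + (h/2)·k1); k3 = f(x_n + h/2, u_n + (h/2)·k2); k4 = f(x_n + h, u_n + h·k3); u_{n+1} = u_n + (h/6)·(k1 + 2k2 + 2k3 + k4).
x=1.000000, u=0.870000:
  k1 = f(1.000000, 0.870000) = -2.459800
  k2 = f(1.215000, 0.341143) = -2.178732
  k3 = f(1.215000, 0.401573) = -2.271794
  k4 = f(1.430000, -0.106871) = -2.125706
  u ← 0.870000 + (0.43/6)·(k1 + 2k2 + 2k3 + k4) = -0.096537
u(1.43) ≈ -0.0965

-0.0965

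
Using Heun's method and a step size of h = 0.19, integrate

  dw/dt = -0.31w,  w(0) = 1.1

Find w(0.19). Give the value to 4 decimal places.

1.0371

Heun: k1 = f(t_n, w_n); k2 = f(t_n + h, w_n + h·k1); w_{n+1} = w_n + (h/2)·(k1 + k2).
t=0.000000, w=1.100000:
  k1 = f(0.000000, 1.100000) = -0.341000
  k2 = f(0.190000, 1.035210) = -0.320915
  w ← 1.100000 + (0.19/2)·(-0.341000 + (-0.320915)) = 1.037118
w(0.19) ≈ 1.0371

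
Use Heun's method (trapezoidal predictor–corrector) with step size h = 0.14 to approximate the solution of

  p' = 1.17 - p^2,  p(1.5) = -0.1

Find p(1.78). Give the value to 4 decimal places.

0.2228

Heun: k1 = f(t_n, p_n); k2 = f(t_n + h, p_n + h·k1); p_{n+1} = p_n + (h/2)·(k1 + k2).
t=1.500000, p=-0.100000:
  k1 = f(1.500000, -0.100000) = 1.160000
  k2 = f(1.640000, 0.062400) = 1.166106
  p ← -0.100000 + (0.14/2)·(1.160000 + 1.166106) = 0.062827
t=1.640000, p=0.062827:
  k1 = f(1.640000, 0.062827) = 1.166053
  k2 = f(1.780000, 0.226075) = 1.118890
  p ← 0.062827 + (0.14/2)·(1.166053 + 1.118890) = 0.222773
p(1.78) ≈ 0.2228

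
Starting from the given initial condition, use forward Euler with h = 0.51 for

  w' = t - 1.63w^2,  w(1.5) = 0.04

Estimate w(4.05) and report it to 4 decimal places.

Euler: w_{n+1} = w_n + h·f(t_n, w_n).
t=1.500000, w=0.040000: f=1.497392 → w ← 0.040000 + 0.51·1.497392 = 0.803670
t=2.010000, w=0.803670: f=0.957207 → w ← 0.803670 + 0.51·0.957207 = 1.291845
t=2.520000, w=1.291845: f=-0.200249 → w ← 1.291845 + 0.51·(-0.200249) = 1.189718
t=3.030000, w=1.189718: f=0.722850 → w ← 1.189718 + 0.51·0.722850 = 1.558372
t=3.540000, w=1.558372: f=-0.418491 → w ← 1.558372 + 0.51·(-0.418491) = 1.344941
w(4.05) ≈ 1.3449

1.3449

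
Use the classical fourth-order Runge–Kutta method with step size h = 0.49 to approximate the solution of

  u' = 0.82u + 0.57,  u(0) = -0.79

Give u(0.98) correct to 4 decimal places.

RK4: k1 = f(t_n, u_n); k2 = f(t_n + h/2, u_n + (h/2)·k1); k3 = f(t_n + h/2, u_n + (h/2)·k2); k4 = f(t_n + h, u_n + h·k3); u_{n+1} = u_n + (h/6)·(k1 + 2k2 + 2k3 + k4).
t=0.000000, u=-0.790000:
  k1 = f(0.000000, -0.790000) = -0.077800
  k2 = f(0.245000, -0.809061) = -0.093430
  k3 = f(0.245000, -0.812890) = -0.096570
  k4 = f(0.490000, -0.837319) = -0.116602
  u ← -0.790000 + (0.49/6)·(k1 + 2k2 + 2k3 + k4) = -0.836910
t=0.490000, u=-0.836910:
  k1 = f(0.490000, -0.836910) = -0.116266
  k2 = f(0.735000, -0.865395) = -0.139624
  k3 = f(0.735000, -0.871117) = -0.144316
  k4 = f(0.980000, -0.907624) = -0.174252
  u ← -0.836910 + (0.49/6)·(k1 + 2k2 + 2k3 + k4) = -0.907012
u(0.98) ≈ -0.9070

-0.9070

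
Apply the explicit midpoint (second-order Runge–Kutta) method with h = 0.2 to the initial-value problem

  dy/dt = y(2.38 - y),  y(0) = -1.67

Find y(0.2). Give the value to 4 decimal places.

Midpoint: k1 = f(t_n, y_n); k2 = f(t_n + h/2, y_n + (h/2)·k1); y_{n+1} = y_n + h·k2.
t=0.000000, y=-1.670000:
  k1 = f(0.000000, -1.670000) = -6.763500
  k2 = f(0.100000, -2.346350) = -11.089671
  y ← -1.670000 + 0.2·(-11.089671) = -3.887934
y(0.2) ≈ -3.8879

-3.8879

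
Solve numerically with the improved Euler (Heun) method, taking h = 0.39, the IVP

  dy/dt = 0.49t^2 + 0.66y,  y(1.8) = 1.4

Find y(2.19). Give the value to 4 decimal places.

2.6543

Heun: k1 = f(t_n, y_n); k2 = f(t_n + h, y_n + h·k1); y_{n+1} = y_n + (h/2)·(k1 + k2).
t=1.800000, y=1.400000:
  k1 = f(1.800000, 1.400000) = 2.511600
  k2 = f(2.190000, 2.379524) = 3.920575
  y ← 1.400000 + (0.39/2)·(2.511600 + 3.920575) = 2.654274
y(2.19) ≈ 2.6543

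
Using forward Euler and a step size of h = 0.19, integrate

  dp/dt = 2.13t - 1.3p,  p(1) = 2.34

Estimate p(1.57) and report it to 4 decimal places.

Euler: p_{n+1} = p_n + h·f(t_n, p_n).
t=1.000000, p=2.340000: f=-0.912000 → p ← 2.340000 + 0.19·(-0.912000) = 2.166720
t=1.190000, p=2.166720: f=-0.282036 → p ← 2.166720 + 0.19·(-0.282036) = 2.113133
t=1.380000, p=2.113133: f=0.192327 → p ← 2.113133 + 0.19·0.192327 = 2.149675
p(1.57) ≈ 2.1497

2.1497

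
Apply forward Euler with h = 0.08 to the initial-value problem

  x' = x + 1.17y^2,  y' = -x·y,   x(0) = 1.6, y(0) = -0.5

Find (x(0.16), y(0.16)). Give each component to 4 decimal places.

1.9093, -0.3749

Euler on (x,y): x_{n+1} = x_n + h·x', y_{n+1} = y_n + h·y'.
0.000000: (1.600000, -0.500000); f=(1.892500, 0.800000) → (1.751400, -0.436000)
0.080000: (1.751400, -0.436000); f=(1.973812, 0.763610) → (1.909305, -0.374911)
(x(0.16), y(0.16)) ≈ (1.9093, -0.3749)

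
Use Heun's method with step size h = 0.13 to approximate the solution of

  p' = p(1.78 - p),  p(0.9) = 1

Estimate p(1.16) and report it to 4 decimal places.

1.1933

Heun: k1 = f(x_n, p_n); k2 = f(x_n + h, p_n + h·k1); p_{n+1} = p_n + (h/2)·(k1 + k2).
x=0.900000, p=1.000000:
  k1 = f(0.900000, 1.000000) = 0.780000
  k2 = f(1.030000, 1.101400) = 0.747410
  p ← 1.000000 + (0.13/2)·(0.780000 + 0.747410) = 1.099282
x=1.030000, p=1.099282:
  k1 = f(1.030000, 1.099282) = 0.748301
  k2 = f(1.160000, 1.196561) = 0.698120
  p ← 1.099282 + (0.13/2)·(0.748301 + 0.698120) = 1.193299
p(1.16) ≈ 1.1933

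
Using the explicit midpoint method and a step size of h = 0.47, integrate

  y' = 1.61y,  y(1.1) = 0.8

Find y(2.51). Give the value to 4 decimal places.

6.8217

Midpoint: k1 = f(x_n, y_n); k2 = f(x_n + h/2, y_n + (h/2)·k1); y_{n+1} = y_n + h·k2.
x=1.100000, y=0.800000:
  k1 = f(1.100000, 0.800000) = 1.288000
  k2 = f(1.335000, 1.102680) = 1.775315
  y ← 0.800000 + 0.47·1.775315 = 1.634398
x=1.570000, y=1.634398:
  k1 = f(1.570000, 1.634398) = 2.631381
  k2 = f(1.805000, 2.252772) = 3.626964
  y ← 1.634398 + 0.47·3.626964 = 3.339071
x=2.040000, y=3.339071:
  k1 = f(2.040000, 3.339071) = 5.375904
  k2 = f(2.275000, 4.602408) = 7.409877
  y ← 3.339071 + 0.47·7.409877 = 6.821713
y(2.51) ≈ 6.8217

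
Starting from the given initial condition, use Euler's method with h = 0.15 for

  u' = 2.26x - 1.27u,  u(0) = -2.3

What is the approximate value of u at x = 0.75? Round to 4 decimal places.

-0.3790

Euler: u_{n+1} = u_n + h·f(x_n, u_n).
x=0.000000, u=-2.300000: f=2.921000 → u ← -2.300000 + 0.15·2.921000 = -1.861850
x=0.150000, u=-1.861850: f=2.703549 → u ← -1.861850 + 0.15·2.703549 = -1.456318
x=0.300000, u=-1.456318: f=2.527523 → u ← -1.456318 + 0.15·2.527523 = -1.077189
x=0.450000, u=-1.077189: f=2.385030 → u ← -1.077189 + 0.15·2.385030 = -0.719435
x=0.600000, u=-0.719435: f=2.269682 → u ← -0.719435 + 0.15·2.269682 = -0.378982
u(0.75) ≈ -0.3790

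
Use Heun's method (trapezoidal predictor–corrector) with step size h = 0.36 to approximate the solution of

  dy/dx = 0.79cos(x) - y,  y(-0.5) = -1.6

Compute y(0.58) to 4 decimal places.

-0.0815

Heun: k1 = f(x_n, y_n); k2 = f(x_n + h, y_n + h·k1); y_{n+1} = y_n + (h/2)·(k1 + k2).
x=-0.500000, y=-1.600000:
  k1 = f(-0.500000, -1.600000) = 2.293290
  k2 = f(-0.140000, -0.774416) = 1.556686
  y ← -1.600000 + (0.36/2)·(2.293290 + 1.556686) = -0.907004
x=-0.140000, y=-0.907004:
  k1 = f(-0.140000, -0.907004) = 1.689275
  k2 = f(0.220000, -0.298865) = 1.069824
  y ← -0.907004 + (0.36/2)·(1.689275 + 1.069824) = -0.410366
x=0.220000, y=-0.410366:
  k1 = f(0.220000, -0.410366) = 1.181325
  k2 = f(0.580000, 0.014911) = 0.645895
  y ← -0.410366 + (0.36/2)·(1.181325 + 0.645895) = -0.081467
y(0.58) ≈ -0.0815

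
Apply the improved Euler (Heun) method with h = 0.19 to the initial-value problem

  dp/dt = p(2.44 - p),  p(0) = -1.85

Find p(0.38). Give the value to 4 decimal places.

Heun: k1 = f(t_n, p_n); k2 = f(t_n + h, p_n + h·k1); p_{n+1} = p_n + (h/2)·(k1 + k2).
t=0.000000, p=-1.850000:
  k1 = f(0.000000, -1.850000) = -7.936500
  k2 = f(0.190000, -3.357935) = -19.469089
  p ← -1.850000 + (0.19/2)·(-7.936500 + (-19.469089)) = -4.453531
t=0.190000, p=-4.453531:
  k1 = f(0.190000, -4.453531) = -30.700553
  k2 = f(0.380000, -10.286636) = -130.914274
  p ← -4.453531 + (0.19/2)·(-30.700553 + (-130.914274)) = -19.806940
p(0.38) ≈ -19.8069

-19.8069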